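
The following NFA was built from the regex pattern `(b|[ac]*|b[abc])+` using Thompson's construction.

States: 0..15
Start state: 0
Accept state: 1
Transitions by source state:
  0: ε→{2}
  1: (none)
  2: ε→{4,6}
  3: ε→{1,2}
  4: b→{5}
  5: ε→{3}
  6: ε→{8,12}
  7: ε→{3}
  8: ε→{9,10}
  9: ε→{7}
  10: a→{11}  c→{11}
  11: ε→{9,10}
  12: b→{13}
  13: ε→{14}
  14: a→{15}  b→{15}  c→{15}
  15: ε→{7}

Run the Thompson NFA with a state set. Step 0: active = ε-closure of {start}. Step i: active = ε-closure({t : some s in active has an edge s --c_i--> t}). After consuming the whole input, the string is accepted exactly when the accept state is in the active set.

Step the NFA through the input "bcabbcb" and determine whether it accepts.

S₀ = ε-closure({0}) = {0,1,2,3,4,6,7,8,9,10,12}
'b' @ 1: {1,2,3,4,5,6,7,8,9,10,12,13,14}  [accepting]
'c' @ 2: {1,2,3,4,6,7,8,9,10,11,12,15}  [accepting]
'a' @ 3: {1,2,3,4,6,7,8,9,10,11,12}  [accepting]
'b' @ 4: {1,2,3,4,5,6,7,8,9,10,12,13,14}  [accepting]
'b' @ 5: {1,2,3,4,5,6,7,8,9,10,12,13,14,15}  [accepting]
'c' @ 6: {1,2,3,4,6,7,8,9,10,11,12,15}  [accepting]
'b' @ 7: {1,2,3,4,5,6,7,8,9,10,12,13,14}  [accepting]
final: {1,2,3,4,5,6,7,8,9,10,12,13,14}; accept 1 in set

Answer: ACCEPT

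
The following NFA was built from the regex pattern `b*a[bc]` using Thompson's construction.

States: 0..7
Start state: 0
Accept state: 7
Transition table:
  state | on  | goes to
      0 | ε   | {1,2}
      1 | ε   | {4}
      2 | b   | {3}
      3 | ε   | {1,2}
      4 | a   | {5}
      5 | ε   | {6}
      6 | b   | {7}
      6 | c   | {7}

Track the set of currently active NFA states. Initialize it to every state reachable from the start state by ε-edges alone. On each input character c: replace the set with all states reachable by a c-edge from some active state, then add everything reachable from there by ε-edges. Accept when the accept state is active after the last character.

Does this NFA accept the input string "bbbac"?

Answer: ACCEPT

Steps:
initial (ε-close {0}): {0,1,2,4}
'b' @ 1: {1,2,3,4}
'b' @ 2: {1,2,3,4}
'b' @ 3: {1,2,3,4}
'a' @ 4: {5,6}
'c' @ 5: {7}  ✓accept
final: {7}; accept 7 in set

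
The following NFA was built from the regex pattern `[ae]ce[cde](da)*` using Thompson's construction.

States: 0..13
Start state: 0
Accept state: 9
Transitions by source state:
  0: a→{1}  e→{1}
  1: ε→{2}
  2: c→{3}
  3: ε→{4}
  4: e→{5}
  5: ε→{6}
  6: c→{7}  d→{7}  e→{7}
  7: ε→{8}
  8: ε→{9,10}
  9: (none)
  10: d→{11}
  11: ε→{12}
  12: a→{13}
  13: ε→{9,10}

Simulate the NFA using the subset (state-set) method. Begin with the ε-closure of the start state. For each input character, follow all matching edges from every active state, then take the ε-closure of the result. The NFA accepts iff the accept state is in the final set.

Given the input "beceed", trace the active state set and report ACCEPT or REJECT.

S₀ = ε-closure({0}) = {0}
'b' @ 1: {}  — dead — no transitions
rest 'eceed' ignored (set empty)
end set {} — state 9 not in

Answer: REJECT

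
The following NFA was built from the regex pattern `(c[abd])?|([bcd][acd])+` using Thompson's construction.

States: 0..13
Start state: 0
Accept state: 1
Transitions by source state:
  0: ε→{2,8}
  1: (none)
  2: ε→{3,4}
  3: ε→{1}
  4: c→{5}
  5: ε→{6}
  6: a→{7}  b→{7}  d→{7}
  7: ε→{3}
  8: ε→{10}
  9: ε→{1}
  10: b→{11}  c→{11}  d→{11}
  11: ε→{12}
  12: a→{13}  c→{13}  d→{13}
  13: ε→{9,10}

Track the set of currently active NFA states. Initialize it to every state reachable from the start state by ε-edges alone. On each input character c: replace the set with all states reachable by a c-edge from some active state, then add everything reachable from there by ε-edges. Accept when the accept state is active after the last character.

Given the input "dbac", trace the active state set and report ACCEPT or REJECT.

initial (ε-close {0}): {0,1,2,3,4,8,10}
'd' @ 1: {11,12}
'b' @ 2: {}  — state set empty
rest 'ac' ignored (set empty)
end set {} — state 1 not in

Answer: REJECT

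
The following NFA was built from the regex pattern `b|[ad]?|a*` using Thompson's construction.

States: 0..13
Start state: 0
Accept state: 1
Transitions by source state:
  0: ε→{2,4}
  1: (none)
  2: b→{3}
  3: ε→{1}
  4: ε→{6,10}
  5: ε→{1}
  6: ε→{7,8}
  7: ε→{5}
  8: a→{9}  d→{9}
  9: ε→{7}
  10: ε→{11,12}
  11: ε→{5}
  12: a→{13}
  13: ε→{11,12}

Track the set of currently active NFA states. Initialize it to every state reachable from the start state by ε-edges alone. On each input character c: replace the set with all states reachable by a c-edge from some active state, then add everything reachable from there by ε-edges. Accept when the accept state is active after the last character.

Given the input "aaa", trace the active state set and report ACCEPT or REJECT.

Answer: ACCEPT

Derivation:
S₀ = ε-closure({0}) = {0,1,2,4,5,6,7,8,10,11,12}
'a' @ 1: {1,5,7,9,11,12,13}  (accept∈set)
'a' @ 2: {1,5,11,12,13}  (accept∈set)
'a' @ 3: {1,5,11,12,13}  (accept∈set)
end set {1,5,11,12,13} — state 1 in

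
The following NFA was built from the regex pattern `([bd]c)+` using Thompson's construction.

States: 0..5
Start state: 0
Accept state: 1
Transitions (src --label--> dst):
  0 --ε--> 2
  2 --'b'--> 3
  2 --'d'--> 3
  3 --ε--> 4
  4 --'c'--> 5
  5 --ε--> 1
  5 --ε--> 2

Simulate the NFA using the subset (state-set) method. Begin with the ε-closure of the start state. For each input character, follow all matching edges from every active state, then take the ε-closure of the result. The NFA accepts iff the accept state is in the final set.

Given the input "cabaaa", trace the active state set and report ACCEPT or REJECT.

Answer: REJECT

Derivation:
initial (ε-close {0}): {0,2}
'c' @ 1: {}  — no active states
rest 'abaaa' ignored (set empty)
after full input: {}  (accept=1 not in)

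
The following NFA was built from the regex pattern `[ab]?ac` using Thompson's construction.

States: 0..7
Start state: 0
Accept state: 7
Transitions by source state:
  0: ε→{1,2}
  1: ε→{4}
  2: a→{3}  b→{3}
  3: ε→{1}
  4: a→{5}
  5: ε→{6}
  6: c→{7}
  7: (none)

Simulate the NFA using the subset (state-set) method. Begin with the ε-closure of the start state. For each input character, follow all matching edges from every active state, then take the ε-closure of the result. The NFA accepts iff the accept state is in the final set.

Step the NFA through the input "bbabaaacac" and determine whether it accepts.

Answer: REJECT

Steps:
S₀ = ε-closure({0}) = {0,1,2,4}
'b' @ 1: {1,3,4}
'b' @ 2: {}  — no active states
rest 'abaaacac' ignored (set empty)
final: {}; accept 7 not in set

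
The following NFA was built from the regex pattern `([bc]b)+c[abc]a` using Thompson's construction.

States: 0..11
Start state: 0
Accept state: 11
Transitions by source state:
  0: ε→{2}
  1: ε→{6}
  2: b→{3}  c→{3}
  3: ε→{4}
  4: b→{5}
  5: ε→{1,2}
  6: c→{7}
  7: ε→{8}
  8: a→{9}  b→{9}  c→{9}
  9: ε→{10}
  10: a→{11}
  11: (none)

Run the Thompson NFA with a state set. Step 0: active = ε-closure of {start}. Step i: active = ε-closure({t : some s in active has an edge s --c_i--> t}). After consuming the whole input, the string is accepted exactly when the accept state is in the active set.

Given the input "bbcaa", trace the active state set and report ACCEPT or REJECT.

Answer: ACCEPT

Derivation:
start: ε-closure({0}) = {0,2}
'b' @ 1: {3,4}
'b' @ 2: {1,2,5,6}
'c' @ 3: {3,4,7,8}
'a' @ 4: {9,10}
'a' @ 5: {11}  ✓accept
end set {11} — state 11 in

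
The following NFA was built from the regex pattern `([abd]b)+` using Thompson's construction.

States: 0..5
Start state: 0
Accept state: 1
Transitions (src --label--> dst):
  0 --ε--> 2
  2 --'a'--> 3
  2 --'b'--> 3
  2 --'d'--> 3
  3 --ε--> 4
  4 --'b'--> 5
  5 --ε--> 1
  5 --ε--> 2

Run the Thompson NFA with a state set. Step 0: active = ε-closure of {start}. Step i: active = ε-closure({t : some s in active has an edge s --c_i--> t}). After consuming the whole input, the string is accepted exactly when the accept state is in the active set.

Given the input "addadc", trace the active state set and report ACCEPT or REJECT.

Answer: REJECT

Steps:
start: ε-closure({0}) = {0,2}
'a' @ 1: {3,4}
'd' @ 2: {}  — no active states
rest 'dadc' ignored (set empty)
after full input: {}  (accept=1 not in)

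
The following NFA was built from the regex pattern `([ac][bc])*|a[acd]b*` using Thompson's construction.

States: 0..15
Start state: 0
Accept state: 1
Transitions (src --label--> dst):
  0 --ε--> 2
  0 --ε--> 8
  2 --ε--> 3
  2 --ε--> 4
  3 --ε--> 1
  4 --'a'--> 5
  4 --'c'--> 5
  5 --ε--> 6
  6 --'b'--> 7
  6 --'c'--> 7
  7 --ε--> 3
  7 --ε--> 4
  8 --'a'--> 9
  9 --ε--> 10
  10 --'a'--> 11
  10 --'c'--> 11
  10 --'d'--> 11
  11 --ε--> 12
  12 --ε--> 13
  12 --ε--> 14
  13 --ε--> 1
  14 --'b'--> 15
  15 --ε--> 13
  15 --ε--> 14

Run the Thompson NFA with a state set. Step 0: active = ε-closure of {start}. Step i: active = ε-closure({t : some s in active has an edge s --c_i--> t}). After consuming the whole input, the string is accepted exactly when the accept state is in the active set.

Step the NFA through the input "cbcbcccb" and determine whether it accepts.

initial (ε-close {0}): {0,1,2,3,4,8}
'c' @ 1: {5,6}
'b' @ 2: {1,3,4,7}  [accepting]
'c' @ 3: {5,6}
'b' @ 4: {1,3,4,7}  [accepting]
'c' @ 5: {5,6}
'c' @ 6: {1,3,4,7}  [accepting]
'c' @ 7: {5,6}
'b' @ 8: {1,3,4,7}  [accepting]
end set {1,3,4,7} — state 1 in

Answer: ACCEPT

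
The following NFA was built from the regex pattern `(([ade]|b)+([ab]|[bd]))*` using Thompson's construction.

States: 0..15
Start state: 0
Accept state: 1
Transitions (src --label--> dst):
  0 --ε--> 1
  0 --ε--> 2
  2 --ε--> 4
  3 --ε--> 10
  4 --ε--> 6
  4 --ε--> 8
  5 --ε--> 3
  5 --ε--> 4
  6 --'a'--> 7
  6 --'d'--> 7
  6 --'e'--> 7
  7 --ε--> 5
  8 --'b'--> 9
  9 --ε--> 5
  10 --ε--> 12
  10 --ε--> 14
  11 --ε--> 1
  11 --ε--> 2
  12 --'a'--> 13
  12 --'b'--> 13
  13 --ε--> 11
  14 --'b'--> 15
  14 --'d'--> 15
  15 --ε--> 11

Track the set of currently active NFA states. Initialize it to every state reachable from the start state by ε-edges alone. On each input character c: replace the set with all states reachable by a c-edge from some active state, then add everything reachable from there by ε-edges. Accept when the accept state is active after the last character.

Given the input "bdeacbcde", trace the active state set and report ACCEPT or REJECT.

start: ε-closure({0}) = {0,1,2,4,6,8}
'b' @ 1: {3,4,5,6,8,9,10,12,14}
'd' @ 2: {1,2,3,4,5,6,7,8,10,11,12,14,15}  (accept∈set)
'e' @ 3: {3,4,5,6,7,8,10,12,14}
'a' @ 4: {1,2,3,4,5,6,7,8,10,11,12,13,14}  (accept∈set)
'c' @ 5: {}  — dead — no transitions
rest 'bcde' ignored (set empty)
final: {}; accept 1 not in set

Answer: REJECT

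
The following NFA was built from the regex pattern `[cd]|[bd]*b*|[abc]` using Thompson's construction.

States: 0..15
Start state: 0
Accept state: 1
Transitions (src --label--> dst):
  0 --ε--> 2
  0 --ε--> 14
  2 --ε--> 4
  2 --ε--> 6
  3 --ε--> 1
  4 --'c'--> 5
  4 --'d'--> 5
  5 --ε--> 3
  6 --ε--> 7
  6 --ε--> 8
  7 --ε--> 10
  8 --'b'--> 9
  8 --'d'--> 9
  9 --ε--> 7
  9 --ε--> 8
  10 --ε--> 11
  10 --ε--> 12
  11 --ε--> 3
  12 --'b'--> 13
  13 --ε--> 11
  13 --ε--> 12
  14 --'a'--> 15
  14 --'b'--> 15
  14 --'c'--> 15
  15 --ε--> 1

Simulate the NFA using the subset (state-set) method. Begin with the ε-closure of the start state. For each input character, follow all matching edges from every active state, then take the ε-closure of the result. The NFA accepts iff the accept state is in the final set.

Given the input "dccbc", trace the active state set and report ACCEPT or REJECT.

Answer: REJECT

Derivation:
initial (ε-close {0}): {0,1,2,3,4,6,7,8,10,11,12,14}
'd' @ 1: {1,3,5,7,8,9,10,11,12}  ✓accept
'c' @ 2: {}  — state set empty
rest 'cbc' ignored (set empty)
final: {}; accept 1 not in set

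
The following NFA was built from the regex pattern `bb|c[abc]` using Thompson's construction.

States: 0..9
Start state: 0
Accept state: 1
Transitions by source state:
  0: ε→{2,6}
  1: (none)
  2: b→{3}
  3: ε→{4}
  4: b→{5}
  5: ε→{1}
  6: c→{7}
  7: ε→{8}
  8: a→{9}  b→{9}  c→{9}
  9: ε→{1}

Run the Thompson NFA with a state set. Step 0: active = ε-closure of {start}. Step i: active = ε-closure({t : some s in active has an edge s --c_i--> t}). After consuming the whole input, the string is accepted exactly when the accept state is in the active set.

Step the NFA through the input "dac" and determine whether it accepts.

start: ε-closure({0}) = {0,2,6}
'd' @ 1: {}  — state set empty
rest 'ac' ignored (set empty)
end set {} — state 1 not in

Answer: REJECT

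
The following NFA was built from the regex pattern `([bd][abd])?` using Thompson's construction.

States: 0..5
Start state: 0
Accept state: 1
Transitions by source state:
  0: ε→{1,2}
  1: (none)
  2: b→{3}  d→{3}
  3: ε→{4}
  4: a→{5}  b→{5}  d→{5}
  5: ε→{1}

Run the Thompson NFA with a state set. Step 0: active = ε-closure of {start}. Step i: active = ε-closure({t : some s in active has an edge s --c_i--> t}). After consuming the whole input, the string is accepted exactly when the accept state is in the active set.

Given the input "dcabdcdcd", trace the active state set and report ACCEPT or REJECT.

Answer: REJECT

Derivation:
initial (ε-close {0}): {0,1,2}
'd' @ 1: {3,4}
'c' @ 2: {}  — dead — no transitions
rest 'abdcdcd' ignored (set empty)
after full input: {}  (accept=1 not in)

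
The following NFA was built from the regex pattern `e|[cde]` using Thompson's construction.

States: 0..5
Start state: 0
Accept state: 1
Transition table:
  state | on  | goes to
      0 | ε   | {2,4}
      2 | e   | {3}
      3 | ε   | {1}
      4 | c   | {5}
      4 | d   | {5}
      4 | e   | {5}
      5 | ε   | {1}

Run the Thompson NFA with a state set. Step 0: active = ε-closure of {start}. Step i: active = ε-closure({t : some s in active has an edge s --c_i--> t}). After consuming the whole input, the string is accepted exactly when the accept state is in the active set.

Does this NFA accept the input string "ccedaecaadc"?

Answer: REJECT

Derivation:
initial (ε-close {0}): {0,2,4}
'c' @ 1: {1,5}  [accepting]
'c' @ 2: {}  — state set empty
rest 'edaecaadc' ignored (set empty)
after full input: {}  (accept=1 not in)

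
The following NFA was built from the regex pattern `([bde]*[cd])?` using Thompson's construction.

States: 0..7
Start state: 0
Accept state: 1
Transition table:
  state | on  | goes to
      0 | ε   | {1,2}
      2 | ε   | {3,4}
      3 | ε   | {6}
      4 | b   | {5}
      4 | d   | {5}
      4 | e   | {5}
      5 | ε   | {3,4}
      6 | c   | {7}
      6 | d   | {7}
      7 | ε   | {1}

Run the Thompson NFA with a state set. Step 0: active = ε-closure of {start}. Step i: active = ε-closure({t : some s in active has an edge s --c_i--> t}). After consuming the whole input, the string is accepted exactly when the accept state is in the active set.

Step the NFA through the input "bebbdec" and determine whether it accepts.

Answer: ACCEPT

Derivation:
initial (ε-close {0}): {0,1,2,3,4,6}
'b' @ 1: {3,4,5,6}
'e' @ 2: {3,4,5,6}
'b' @ 3: {3,4,5,6}
'b' @ 4: {3,4,5,6}
'd' @ 5: {1,3,4,5,6,7}  (accept∈set)
'e' @ 6: {3,4,5,6}
'c' @ 7: {1,7}  (accept∈set)
final: {1,7}; accept 1 in set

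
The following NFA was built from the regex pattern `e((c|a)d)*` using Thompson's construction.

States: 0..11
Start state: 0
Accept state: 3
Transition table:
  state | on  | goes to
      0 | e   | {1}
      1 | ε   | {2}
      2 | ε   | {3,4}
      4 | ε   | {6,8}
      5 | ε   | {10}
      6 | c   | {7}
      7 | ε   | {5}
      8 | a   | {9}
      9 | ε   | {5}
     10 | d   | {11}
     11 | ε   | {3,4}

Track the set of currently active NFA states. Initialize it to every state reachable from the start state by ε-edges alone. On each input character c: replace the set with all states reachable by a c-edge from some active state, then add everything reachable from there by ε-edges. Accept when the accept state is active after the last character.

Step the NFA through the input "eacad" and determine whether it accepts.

initial (ε-close {0}): {0}
'e' @ 1: {1,2,3,4,6,8}  (accept∈set)
'a' @ 2: {5,9,10}
'c' @ 3: {}  — state set empty
rest 'ad' ignored (set empty)
end set {} — state 3 not in

Answer: REJECT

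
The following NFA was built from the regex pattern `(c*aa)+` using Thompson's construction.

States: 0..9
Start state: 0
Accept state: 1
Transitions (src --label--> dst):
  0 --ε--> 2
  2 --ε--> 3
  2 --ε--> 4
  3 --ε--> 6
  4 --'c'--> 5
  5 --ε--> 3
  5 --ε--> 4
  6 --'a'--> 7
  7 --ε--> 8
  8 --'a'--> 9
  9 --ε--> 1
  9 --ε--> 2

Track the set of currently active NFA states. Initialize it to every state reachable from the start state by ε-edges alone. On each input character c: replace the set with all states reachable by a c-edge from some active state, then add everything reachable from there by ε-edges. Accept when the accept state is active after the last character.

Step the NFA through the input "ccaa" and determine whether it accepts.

start: ε-closure({0}) = {0,2,3,4,6}
'c' @ 1: {3,4,5,6}
'c' @ 2: {3,4,5,6}
'a' @ 3: {7,8}
'a' @ 4: {1,2,3,4,6,9}  [accepting]
end set {1,2,3,4,6,9} — state 1 in

Answer: ACCEPT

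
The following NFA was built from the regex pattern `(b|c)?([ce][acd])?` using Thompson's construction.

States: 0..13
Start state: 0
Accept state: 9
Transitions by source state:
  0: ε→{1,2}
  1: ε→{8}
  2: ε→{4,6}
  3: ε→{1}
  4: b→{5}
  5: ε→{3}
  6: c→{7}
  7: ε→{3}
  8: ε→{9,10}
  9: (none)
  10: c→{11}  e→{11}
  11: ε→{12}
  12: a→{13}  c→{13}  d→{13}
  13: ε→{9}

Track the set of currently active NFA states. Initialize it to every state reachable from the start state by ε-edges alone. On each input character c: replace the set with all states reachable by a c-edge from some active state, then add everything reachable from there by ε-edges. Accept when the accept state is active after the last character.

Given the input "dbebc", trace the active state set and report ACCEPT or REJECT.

start: ε-closure({0}) = {0,1,2,4,6,8,9,10}
'd' @ 1: {}  — dead — no transitions
rest 'bebc' ignored (set empty)
final: {}; accept 9 not in set

Answer: REJECT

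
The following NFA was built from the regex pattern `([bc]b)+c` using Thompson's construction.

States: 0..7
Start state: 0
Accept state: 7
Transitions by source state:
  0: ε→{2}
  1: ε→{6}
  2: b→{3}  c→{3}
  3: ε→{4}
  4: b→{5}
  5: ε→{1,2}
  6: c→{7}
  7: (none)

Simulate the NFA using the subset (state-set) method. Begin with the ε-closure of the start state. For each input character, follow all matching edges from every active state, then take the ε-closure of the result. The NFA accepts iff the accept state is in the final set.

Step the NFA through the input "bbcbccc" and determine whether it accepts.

initial (ε-close {0}): {0,2}
'b' @ 1: {3,4}
'b' @ 2: {1,2,5,6}
'c' @ 3: {3,4,7}  (accept∈set)
'b' @ 4: {1,2,5,6}
'c' @ 5: {3,4,7}  (accept∈set)
'c' @ 6: {}  — dead — no transitions
rest 'c' ignored (set empty)
after full input: {}  (accept=7 not in)

Answer: REJECT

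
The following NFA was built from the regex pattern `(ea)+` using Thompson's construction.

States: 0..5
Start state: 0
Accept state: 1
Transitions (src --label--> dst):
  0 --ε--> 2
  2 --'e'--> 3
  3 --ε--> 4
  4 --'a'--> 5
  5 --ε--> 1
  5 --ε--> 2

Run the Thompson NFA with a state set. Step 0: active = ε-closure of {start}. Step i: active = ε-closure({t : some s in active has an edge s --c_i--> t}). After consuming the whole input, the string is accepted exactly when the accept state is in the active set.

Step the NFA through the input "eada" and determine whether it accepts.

initial (ε-close {0}): {0,2}
'e' @ 1: {3,4}
'a' @ 2: {1,2,5}  [accepting]
'd' @ 3: {}  — dead — no transitions
rest 'a' ignored (set empty)
after full input: {}  (accept=1 not in)

Answer: REJECT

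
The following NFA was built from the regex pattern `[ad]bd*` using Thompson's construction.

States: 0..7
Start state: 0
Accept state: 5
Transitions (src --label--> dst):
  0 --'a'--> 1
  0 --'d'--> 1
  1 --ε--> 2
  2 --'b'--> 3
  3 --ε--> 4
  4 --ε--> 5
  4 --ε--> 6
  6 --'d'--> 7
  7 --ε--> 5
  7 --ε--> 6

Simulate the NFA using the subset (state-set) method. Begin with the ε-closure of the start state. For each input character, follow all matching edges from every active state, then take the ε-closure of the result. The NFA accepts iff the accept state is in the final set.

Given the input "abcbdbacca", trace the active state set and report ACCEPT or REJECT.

Answer: REJECT

Derivation:
S₀ = ε-closure({0}) = {0}
'a' @ 1: {1,2}
'b' @ 2: {3,4,5,6}  ✓accept
'c' @ 3: {}  — state set empty
rest 'bdbacca' ignored (set empty)
end set {} — state 5 not in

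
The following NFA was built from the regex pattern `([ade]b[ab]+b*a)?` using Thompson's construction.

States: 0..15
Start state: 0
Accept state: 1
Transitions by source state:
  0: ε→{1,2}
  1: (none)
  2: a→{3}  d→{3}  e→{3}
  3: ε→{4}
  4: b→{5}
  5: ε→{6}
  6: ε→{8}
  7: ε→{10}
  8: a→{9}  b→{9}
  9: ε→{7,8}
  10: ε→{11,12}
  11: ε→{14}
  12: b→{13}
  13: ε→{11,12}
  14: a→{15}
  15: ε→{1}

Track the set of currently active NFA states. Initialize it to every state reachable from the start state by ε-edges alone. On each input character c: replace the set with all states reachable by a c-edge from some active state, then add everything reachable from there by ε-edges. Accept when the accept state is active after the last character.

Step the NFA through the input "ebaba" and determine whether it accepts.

Answer: ACCEPT

Steps:
S₀ = ε-closure({0}) = {0,1,2}
'e' @ 1: {3,4}
'b' @ 2: {5,6,8}
'a' @ 3: {7,8,9,10,11,12,14}
'b' @ 4: {7,8,9,10,11,12,13,14}
'a' @ 5: {1,7,8,9,10,11,12,14,15}  ✓accept
after full input: {1,7,8,9,10,11,12,14,15}  (accept=1 in)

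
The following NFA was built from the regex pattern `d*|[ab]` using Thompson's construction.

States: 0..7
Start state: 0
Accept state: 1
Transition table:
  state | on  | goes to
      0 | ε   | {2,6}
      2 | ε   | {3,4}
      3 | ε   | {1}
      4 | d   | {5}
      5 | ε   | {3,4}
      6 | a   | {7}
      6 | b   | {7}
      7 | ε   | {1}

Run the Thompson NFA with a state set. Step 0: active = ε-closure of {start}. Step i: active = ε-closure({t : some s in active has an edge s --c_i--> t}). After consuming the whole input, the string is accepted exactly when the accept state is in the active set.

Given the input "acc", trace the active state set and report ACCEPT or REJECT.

Answer: REJECT

Trace:
S₀ = ε-closure({0}) = {0,1,2,3,4,6}
'a' @ 1: {1,7}  ✓accept
'c' @ 2: {}  — state set empty
rest 'c' ignored (set empty)
final: {}; accept 1 not in set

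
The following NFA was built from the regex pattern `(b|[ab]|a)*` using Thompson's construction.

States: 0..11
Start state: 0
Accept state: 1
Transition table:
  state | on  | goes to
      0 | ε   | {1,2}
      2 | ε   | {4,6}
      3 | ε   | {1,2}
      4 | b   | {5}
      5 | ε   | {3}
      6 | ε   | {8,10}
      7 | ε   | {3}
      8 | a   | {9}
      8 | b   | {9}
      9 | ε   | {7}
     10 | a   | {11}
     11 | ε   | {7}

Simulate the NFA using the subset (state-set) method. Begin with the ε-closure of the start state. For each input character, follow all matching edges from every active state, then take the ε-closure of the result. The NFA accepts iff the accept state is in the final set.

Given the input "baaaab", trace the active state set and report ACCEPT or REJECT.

initial (ε-close {0}): {0,1,2,4,6,8,10}
'b' @ 1: {1,2,3,4,5,6,7,8,9,10}  ✓accept
'a' @ 2: {1,2,3,4,6,7,8,9,10,11}  ✓accept
'a' @ 3: {1,2,3,4,6,7,8,9,10,11}  ✓accept
'a' @ 4: {1,2,3,4,6,7,8,9,10,11}  ✓accept
'a' @ 5: {1,2,3,4,6,7,8,9,10,11}  ✓accept
'b' @ 6: {1,2,3,4,5,6,7,8,9,10}  ✓accept
final: {1,2,3,4,5,6,7,8,9,10}; accept 1 in set

Answer: ACCEPT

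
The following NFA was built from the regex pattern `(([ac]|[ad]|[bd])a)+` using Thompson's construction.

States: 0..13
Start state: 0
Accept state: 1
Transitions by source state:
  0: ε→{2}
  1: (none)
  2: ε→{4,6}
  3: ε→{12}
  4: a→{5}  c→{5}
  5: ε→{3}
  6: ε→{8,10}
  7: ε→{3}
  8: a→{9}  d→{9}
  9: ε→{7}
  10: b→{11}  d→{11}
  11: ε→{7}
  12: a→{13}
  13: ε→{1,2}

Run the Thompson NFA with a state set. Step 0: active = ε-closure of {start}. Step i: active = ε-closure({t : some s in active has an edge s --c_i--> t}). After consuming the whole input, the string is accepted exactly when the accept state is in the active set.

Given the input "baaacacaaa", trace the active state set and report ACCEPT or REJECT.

Answer: ACCEPT

Steps:
S₀ = ε-closure({0}) = {0,2,4,6,8,10}
'b' @ 1: {3,7,11,12}
'a' @ 2: {1,2,4,6,8,10,13}  (accept∈set)
'a' @ 3: {3,5,7,9,12}
'a' @ 4: {1,2,4,6,8,10,13}  (accept∈set)
'c' @ 5: {3,5,12}
'a' @ 6: {1,2,4,6,8,10,13}  (accept∈set)
'c' @ 7: {3,5,12}
'a' @ 8: {1,2,4,6,8,10,13}  (accept∈set)
'a' @ 9: {3,5,7,9,12}
'a' @ 10: {1,2,4,6,8,10,13}  (accept∈set)
end set {1,2,4,6,8,10,13} — state 1 in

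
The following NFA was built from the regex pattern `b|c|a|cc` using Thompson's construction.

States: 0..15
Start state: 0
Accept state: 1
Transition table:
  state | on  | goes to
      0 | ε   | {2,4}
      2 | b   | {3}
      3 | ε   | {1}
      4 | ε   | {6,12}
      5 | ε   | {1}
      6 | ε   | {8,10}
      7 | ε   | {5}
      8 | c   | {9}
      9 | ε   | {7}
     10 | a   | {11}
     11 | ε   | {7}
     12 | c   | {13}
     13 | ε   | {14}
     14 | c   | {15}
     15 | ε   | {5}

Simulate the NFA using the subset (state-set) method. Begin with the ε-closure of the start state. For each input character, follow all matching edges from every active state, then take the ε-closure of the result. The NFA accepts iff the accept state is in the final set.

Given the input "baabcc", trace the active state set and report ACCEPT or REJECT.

Answer: REJECT

Trace:
initial (ε-close {0}): {0,2,4,6,8,10,12}
'b' @ 1: {1,3}  ✓accept
'a' @ 2: {}  — state set empty
rest 'abcc' ignored (set empty)
end set {} — state 1 not in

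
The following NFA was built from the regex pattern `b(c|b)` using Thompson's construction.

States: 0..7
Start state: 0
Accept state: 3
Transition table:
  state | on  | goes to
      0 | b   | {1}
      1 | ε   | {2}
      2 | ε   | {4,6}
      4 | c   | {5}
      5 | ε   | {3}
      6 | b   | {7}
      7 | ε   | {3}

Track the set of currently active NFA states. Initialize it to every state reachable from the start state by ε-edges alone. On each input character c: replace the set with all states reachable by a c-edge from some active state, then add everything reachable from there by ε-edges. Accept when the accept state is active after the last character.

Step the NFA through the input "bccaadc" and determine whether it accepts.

Answer: REJECT

Trace:
initial (ε-close {0}): {0}
'b' @ 1: {1,2,4,6}
'c' @ 2: {3,5}  ✓accept
'c' @ 3: {}  — no active states
rest 'aadc' ignored (set empty)
end set {} — state 3 not in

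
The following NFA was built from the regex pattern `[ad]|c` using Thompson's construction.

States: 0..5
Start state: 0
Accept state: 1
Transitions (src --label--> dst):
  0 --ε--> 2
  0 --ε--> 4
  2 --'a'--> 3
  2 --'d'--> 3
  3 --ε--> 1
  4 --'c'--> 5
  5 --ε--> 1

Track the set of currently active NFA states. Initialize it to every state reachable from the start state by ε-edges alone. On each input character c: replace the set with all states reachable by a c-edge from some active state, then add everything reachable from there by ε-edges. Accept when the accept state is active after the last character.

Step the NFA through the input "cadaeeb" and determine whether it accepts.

initial (ε-close {0}): {0,2,4}
'c' @ 1: {1,5}  (accept∈set)
'a' @ 2: {}  — no active states
rest 'daeeb' ignored (set empty)
end set {} — state 1 not in

Answer: REJECT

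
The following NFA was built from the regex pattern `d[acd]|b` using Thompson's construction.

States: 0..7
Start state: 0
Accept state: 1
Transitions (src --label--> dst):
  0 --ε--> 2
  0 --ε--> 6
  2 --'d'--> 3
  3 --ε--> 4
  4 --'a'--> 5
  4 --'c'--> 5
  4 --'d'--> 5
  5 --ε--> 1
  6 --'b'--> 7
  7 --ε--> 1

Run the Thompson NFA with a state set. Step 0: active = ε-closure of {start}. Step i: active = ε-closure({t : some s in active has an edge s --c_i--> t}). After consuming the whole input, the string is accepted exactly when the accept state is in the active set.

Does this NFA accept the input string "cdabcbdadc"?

initial (ε-close {0}): {0,2,6}
'c' @ 1: {}  — state set empty
rest 'dabcbdadc' ignored (set empty)
end set {} — state 1 not in

Answer: REJECT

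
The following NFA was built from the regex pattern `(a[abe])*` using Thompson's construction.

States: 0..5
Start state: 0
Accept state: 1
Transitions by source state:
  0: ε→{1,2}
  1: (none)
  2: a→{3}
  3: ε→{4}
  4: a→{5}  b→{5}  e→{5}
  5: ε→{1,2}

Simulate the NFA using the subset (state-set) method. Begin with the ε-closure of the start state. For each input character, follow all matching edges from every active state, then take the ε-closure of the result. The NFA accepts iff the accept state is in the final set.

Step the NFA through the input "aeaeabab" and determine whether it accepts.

Answer: ACCEPT

Trace:
start: ε-closure({0}) = {0,1,2}
'a' @ 1: {3,4}
'e' @ 2: {1,2,5}  (accept∈set)
'a' @ 3: {3,4}
'e' @ 4: {1,2,5}  (accept∈set)
'a' @ 5: {3,4}
'b' @ 6: {1,2,5}  (accept∈set)
'a' @ 7: {3,4}
'b' @ 8: {1,2,5}  (accept∈set)
after full input: {1,2,5}  (accept=1 in)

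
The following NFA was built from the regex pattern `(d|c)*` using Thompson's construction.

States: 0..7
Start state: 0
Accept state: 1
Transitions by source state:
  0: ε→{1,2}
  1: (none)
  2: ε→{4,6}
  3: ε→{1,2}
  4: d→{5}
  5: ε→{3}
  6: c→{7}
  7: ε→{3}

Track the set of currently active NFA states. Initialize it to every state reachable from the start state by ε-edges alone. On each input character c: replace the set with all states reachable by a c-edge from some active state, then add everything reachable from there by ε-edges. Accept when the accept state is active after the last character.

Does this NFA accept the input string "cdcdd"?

Answer: ACCEPT

Derivation:
initial (ε-close {0}): {0,1,2,4,6}
'c' @ 1: {1,2,3,4,6,7}  (accept∈set)
'd' @ 2: {1,2,3,4,5,6}  (accept∈set)
'c' @ 3: {1,2,3,4,6,7}  (accept∈set)
'd' @ 4: {1,2,3,4,5,6}  (accept∈set)
'd' @ 5: {1,2,3,4,5,6}  (accept∈set)
end set {1,2,3,4,5,6} — state 1 in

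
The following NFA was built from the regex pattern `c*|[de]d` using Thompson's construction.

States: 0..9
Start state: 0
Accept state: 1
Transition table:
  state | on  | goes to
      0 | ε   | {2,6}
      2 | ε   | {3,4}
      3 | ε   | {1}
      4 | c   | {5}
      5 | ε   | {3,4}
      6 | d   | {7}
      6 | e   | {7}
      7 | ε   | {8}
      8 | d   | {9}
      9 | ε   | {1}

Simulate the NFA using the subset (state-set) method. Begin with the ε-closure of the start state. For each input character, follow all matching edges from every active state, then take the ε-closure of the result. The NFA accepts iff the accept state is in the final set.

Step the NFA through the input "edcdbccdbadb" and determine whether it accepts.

initial (ε-close {0}): {0,1,2,3,4,6}
'e' @ 1: {7,8}
'd' @ 2: {1,9}  ✓accept
'c' @ 3: {}  — no active states
rest 'dbccdbadb' ignored (set empty)
after full input: {}  (accept=1 not in)

Answer: REJECT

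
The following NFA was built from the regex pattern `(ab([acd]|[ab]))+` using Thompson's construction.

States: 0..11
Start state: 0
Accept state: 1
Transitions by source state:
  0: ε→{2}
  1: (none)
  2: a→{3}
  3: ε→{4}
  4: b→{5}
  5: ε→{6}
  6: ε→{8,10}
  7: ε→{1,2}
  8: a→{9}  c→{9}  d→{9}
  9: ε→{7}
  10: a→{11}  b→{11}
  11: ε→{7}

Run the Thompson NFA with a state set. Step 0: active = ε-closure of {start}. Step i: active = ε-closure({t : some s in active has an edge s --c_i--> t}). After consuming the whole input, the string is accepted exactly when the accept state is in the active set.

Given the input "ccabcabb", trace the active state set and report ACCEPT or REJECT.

S₀ = ε-closure({0}) = {0,2}
'c' @ 1: {}  — no active states
rest 'cabcabb' ignored (set empty)
final: {}; accept 1 not in set

Answer: REJECT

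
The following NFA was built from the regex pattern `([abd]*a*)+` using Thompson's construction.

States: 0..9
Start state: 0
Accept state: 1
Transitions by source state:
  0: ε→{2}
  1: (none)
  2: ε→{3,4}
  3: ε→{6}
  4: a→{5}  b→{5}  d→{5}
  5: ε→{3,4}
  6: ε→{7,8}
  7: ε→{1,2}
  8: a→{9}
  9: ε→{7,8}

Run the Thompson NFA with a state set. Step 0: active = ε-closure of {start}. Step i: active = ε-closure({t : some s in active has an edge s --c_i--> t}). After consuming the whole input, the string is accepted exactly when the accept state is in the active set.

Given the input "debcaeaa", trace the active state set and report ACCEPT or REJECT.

Answer: REJECT

Derivation:
S₀ = ε-closure({0}) = {0,1,2,3,4,6,7,8}
'd' @ 1: {1,2,3,4,5,6,7,8}  [accepting]
'e' @ 2: {}  — no active states
rest 'bcaeaa' ignored (set empty)
end set {} — state 1 not in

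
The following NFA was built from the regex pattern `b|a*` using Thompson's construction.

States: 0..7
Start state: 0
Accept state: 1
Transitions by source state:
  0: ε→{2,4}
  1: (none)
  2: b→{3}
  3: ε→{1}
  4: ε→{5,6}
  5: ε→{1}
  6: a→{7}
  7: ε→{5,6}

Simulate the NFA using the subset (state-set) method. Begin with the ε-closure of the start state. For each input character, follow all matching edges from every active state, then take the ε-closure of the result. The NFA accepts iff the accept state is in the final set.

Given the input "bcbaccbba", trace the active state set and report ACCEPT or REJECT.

Answer: REJECT

Trace:
initial (ε-close {0}): {0,1,2,4,5,6}
'b' @ 1: {1,3}  (accept∈set)
'c' @ 2: {}  — state set empty
rest 'baccbba' ignored (set empty)
after full input: {}  (accept=1 not in)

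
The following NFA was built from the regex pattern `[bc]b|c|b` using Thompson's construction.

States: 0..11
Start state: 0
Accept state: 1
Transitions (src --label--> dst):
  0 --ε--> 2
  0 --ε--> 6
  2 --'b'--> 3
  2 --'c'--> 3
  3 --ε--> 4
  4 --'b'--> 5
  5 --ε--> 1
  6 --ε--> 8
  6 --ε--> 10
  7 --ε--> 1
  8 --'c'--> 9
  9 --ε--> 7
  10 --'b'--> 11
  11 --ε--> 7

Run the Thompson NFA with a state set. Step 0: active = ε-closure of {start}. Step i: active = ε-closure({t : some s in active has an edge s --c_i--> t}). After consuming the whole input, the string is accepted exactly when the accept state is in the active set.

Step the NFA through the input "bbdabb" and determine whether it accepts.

S₀ = ε-closure({0}) = {0,2,6,8,10}
'b' @ 1: {1,3,4,7,11}  ✓accept
'b' @ 2: {1,5}  ✓accept
'd' @ 3: {}  — state set empty
rest 'abb' ignored (set empty)
end set {} — state 1 not in

Answer: REJECT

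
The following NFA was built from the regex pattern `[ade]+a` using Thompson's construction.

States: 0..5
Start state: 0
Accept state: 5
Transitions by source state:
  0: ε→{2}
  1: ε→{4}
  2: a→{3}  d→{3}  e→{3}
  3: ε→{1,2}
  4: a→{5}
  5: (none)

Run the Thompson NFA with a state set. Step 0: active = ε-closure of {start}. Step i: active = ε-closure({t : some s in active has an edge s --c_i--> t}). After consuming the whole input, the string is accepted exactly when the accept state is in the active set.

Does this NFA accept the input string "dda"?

initial (ε-close {0}): {0,2}
'd' @ 1: {1,2,3,4}
'd' @ 2: {1,2,3,4}
'a' @ 3: {1,2,3,4,5}  (accept∈set)
end set {1,2,3,4,5} — state 5 in

Answer: ACCEPT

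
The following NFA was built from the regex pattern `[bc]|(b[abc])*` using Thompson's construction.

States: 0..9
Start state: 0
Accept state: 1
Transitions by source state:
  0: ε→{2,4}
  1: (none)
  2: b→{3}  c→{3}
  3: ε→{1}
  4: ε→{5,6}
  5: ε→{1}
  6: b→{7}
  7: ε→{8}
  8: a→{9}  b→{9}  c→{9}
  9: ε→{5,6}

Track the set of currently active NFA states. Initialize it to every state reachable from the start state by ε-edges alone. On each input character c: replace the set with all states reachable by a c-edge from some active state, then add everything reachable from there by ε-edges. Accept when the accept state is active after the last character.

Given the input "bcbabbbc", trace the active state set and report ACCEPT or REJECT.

Answer: ACCEPT

Trace:
S₀ = ε-closure({0}) = {0,1,2,4,5,6}
'b' @ 1: {1,3,7,8}  ✓accept
'c' @ 2: {1,5,6,9}  ✓accept
'b' @ 3: {7,8}
'a' @ 4: {1,5,6,9}  ✓accept
'b' @ 5: {7,8}
'b' @ 6: {1,5,6,9}  ✓accept
'b' @ 7: {7,8}
'c' @ 8: {1,5,6,9}  ✓accept
end set {1,5,6,9} — state 1 in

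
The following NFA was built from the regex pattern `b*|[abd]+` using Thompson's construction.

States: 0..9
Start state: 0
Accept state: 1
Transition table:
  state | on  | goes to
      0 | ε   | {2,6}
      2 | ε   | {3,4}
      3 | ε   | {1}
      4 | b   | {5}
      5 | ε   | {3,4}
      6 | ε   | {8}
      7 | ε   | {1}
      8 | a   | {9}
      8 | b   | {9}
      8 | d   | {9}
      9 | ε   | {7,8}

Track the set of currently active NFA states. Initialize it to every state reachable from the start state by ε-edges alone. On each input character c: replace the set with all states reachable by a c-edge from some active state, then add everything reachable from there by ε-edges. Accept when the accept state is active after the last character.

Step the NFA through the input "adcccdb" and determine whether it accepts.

Answer: REJECT

Trace:
initial (ε-close {0}): {0,1,2,3,4,6,8}
'a' @ 1: {1,7,8,9}  [accepting]
'd' @ 2: {1,7,8,9}  [accepting]
'c' @ 3: {}  — no active states
rest 'ccdb' ignored (set empty)
final: {}; accept 1 not in set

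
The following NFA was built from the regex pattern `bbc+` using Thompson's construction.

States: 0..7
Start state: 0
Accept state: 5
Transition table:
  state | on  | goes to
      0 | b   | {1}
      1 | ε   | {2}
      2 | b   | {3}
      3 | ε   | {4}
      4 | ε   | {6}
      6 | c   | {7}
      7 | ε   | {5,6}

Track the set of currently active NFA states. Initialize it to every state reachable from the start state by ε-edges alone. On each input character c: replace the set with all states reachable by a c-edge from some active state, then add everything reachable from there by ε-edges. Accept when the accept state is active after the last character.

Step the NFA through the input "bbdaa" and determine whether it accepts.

Answer: REJECT

Derivation:
start: ε-closure({0}) = {0}
'b' @ 1: {1,2}
'b' @ 2: {3,4,6}
'd' @ 3: {}  — state set empty
rest 'aa' ignored (set empty)
end set {} — state 5 not in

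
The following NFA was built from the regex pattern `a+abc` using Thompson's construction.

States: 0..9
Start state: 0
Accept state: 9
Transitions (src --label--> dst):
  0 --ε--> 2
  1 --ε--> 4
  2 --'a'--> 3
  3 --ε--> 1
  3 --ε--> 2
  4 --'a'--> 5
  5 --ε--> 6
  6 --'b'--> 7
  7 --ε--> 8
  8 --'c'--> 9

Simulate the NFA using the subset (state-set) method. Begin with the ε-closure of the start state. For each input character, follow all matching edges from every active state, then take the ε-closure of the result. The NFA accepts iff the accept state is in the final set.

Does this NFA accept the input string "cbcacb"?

initial (ε-close {0}): {0,2}
'c' @ 1: {}  — state set empty
rest 'bcacb' ignored (set empty)
end set {} — state 9 not in

Answer: REJECT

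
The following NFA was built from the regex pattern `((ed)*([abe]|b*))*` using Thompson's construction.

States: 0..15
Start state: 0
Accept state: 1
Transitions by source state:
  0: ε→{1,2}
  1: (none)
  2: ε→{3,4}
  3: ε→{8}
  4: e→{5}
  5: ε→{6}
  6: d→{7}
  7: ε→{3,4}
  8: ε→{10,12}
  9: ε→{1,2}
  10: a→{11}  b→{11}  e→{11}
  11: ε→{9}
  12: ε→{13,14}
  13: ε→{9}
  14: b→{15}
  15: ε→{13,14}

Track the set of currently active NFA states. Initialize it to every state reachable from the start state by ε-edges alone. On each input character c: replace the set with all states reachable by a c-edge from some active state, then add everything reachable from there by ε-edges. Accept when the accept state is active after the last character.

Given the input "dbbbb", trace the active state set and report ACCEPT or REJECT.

Answer: REJECT

Steps:
start: ε-closure({0}) = {0,1,2,3,4,8,9,10,12,13,14}
'd' @ 1: {}  — no active states
rest 'bbbb' ignored (set empty)
after full input: {}  (accept=1 not in)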